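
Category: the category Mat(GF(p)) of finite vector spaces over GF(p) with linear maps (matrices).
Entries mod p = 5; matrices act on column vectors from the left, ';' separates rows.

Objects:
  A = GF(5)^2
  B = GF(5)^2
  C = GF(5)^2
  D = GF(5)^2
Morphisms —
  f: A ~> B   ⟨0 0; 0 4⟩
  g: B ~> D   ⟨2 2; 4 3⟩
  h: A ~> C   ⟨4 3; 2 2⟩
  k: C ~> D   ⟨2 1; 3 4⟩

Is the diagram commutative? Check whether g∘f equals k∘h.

Along f;g (path 1):
  e0=⟨1,0⟩ f~>⟨0,0⟩ g~>⟨0,0⟩
  e1=⟨0,1⟩ f~>⟨0,4⟩ g~>⟨3,2⟩
  ⟦path⟧₁ = ⟨0 3; 0 2⟩
Along h;k (path 2):
  e0=⟨1,0⟩ h~>⟨4,2⟩ k~>⟨0,0⟩
  e1=⟨0,1⟩ h~>⟨3,2⟩ k~>⟨3,2⟩
  ⟦path⟧₂ = ⟨0 3; 0 2⟩
Equal? YES — commutes

Answer: COMMUTES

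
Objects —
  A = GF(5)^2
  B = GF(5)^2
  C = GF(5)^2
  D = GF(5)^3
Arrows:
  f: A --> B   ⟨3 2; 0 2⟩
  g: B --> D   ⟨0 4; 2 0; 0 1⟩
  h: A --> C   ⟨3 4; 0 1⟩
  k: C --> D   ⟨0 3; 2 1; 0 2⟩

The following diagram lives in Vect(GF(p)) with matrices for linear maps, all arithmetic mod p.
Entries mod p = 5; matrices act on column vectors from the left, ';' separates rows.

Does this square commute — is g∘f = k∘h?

Answer: COMMUTES

Trace:
Along f;g (path 1):
  e0=⟨1,0⟩ f-->⟨3,0⟩ g-->⟨0,1,0⟩
  e1=⟨0,1⟩ f-->⟨2,2⟩ g-->⟨3,4,2⟩
  result₁ = ⟨0 3; 1 4; 0 2⟩
Along h;k (path 2):
  e0=⟨1,0⟩ h-->⟨3,0⟩ k-->⟨0,1,0⟩
  e1=⟨0,1⟩ h-->⟨4,1⟩ k-->⟨3,4,2⟩
  result₂ = ⟨0 3; 1 4; 0 2⟩
Equal? YES — commutes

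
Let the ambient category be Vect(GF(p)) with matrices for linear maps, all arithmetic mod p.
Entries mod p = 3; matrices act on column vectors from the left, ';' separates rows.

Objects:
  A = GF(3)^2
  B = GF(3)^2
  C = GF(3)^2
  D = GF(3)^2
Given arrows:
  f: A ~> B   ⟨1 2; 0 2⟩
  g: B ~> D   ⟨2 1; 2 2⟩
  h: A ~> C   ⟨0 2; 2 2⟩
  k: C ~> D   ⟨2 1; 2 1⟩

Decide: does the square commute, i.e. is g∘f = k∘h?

Answer: DOES NOT COMMUTE

Work:
Path 1 = f;g:
  e0=[1,0] f~>[1,0] g~>[2,2]
  e1=[0,1] f~>[2,2] g~>[0,2]
  result₁ = ⟨2 0; 2 2⟩
Path 2 = h;k:
  e0=[1,0] h~>[0,2] k~>[2,2]
  e1=[0,1] h~>[2,2] k~>[0,0]
  result₂ = ⟨2 0; 2 0⟩
Equal? distinct morphisms ✗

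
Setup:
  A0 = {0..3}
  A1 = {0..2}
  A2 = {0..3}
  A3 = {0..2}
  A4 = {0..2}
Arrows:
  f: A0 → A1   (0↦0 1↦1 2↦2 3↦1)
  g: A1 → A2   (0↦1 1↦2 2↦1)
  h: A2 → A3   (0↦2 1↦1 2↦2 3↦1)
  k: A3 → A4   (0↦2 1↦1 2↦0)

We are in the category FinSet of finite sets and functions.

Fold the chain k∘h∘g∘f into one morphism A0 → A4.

Answer: (0↦1 1↦0 2↦1 3↦0)

Derivation:
  0 f→0 g→1 h→1 k→1
  1 f→1 g→2 h→2 k→0
  2 f→2 g→1 h→1 k→1
  3 f→1 g→2 h→2 k→0
⟦path⟧: (0↦1 1↦0 2↦1 3↦0)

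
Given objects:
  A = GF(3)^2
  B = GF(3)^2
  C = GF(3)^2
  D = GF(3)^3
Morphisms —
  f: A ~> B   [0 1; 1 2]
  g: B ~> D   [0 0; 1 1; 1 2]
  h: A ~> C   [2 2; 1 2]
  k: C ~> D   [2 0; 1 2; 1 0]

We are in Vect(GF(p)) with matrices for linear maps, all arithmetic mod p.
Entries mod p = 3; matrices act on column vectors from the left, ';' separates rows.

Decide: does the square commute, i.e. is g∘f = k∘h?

Answer: DOES NOT COMMUTE

Work:
Path 1 = f;g:
  e0=[1,0] f~>[0,1] g~>[0,1,2]
  e1=[0,1] f~>[1,2] g~>[0,0,2]
  result₁ = [0 0; 1 0; 2 2]
Path 2 = h;k:
  e0=[1,0] h~>[2,1] k~>[1,1,2]
  e1=[0,1] h~>[2,2] k~>[1,0,2]
  result₂ = [1 1; 1 0; 2 2]
Equal? distinct morphisms ✗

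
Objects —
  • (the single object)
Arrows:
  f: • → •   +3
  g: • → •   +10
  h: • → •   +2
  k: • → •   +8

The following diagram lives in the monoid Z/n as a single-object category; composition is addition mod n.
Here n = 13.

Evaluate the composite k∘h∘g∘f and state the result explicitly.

  0 +3≡3 +10≡0 +2≡2 +8≡10  (mod 13)
⟦path⟧: +10

Answer: +10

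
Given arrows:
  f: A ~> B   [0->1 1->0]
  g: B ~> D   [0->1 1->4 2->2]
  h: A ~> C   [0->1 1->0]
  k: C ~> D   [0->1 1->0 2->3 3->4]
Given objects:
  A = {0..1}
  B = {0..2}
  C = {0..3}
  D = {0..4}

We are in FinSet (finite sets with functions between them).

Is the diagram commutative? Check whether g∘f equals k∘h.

Along f;g (path 1):
  0 f~>1 g~>4
  1 f~>0 g~>1
  result₁ = [0->4 1->1]
Along h;k (path 2):
  0 h~>1 k~>0
  1 h~>0 k~>1
  result₂ = [0->0 1->1]
Equal? differ; not commutative

Answer: DOES NOT COMMUTE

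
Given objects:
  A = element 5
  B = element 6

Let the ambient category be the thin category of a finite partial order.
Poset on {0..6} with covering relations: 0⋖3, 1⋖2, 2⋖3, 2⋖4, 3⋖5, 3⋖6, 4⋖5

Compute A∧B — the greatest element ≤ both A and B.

Answer: A∧B = 3

Trace:
Lower bounds of A=5 and B=6: {0,1,2,3}
  0 <= 3
  1 <= 3
  2 <= 3
  3 <= 3
glb = 3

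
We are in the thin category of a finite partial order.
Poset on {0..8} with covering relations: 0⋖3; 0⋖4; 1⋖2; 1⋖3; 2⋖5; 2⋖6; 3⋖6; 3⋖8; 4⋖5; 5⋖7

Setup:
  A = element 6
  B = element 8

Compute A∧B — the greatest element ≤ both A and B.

Answer: A∧B = 3

Work:
{x : x<=A ∧ x<=B} = {0,1,3}  (A=6, B=8)
  0 <= 3
  1 <= 3
  3 <= 3
glb = 3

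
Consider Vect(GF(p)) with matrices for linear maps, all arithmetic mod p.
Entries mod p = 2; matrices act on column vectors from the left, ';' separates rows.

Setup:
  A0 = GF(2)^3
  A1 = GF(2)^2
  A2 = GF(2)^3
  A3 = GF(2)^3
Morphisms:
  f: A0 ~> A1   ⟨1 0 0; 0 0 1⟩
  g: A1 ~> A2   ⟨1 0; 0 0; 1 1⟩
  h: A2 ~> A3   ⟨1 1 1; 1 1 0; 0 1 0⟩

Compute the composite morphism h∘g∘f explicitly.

Answer: ⟨0 0 1; 1 0 0; 0 0 0⟩

Work:
  e0=⟨1,0,0⟩ f~>⟨1,0⟩ g~>⟨1,0,1⟩ h~>⟨0,1,0⟩
  e1=⟨0,1,0⟩ f~>⟨0,0⟩ g~>⟨0,0,0⟩ h~>⟨0,0,0⟩
  e2=⟨0,0,1⟩ f~>⟨0,1⟩ g~>⟨0,0,1⟩ h~>⟨1,0,0⟩
⟦path⟧: ⟨0 0 1; 1 0 0; 0 0 0⟩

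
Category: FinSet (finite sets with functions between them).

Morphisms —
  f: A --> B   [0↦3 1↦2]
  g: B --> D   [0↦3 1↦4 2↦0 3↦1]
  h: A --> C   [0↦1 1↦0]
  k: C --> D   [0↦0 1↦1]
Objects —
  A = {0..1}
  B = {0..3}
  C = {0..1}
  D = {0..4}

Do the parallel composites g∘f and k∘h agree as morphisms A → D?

Answer: COMMUTES

Trace:
Path 1 = f;g:
  0 f-->3 g-->1
  1 f-->2 g-->0
  composite₁ = [0↦1 1↦0]
Path 2 = h;k:
  0 h-->1 k-->1
  1 h-->0 k-->0
  composite₂ = [0↦1 1↦0]
Equal? YES — commutes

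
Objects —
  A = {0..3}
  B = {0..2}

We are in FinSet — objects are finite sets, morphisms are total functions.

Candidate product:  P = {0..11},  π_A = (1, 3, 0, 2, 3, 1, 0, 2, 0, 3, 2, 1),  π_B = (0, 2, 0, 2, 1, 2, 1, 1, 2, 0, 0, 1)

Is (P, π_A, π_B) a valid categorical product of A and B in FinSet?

Answer: VALID PRODUCT

Trace:
|A|·|B| = 4·3 = 12;  |P| = 12
Check the pairing map k ↦ (π_A(k), π_B(k)):
  0 ↦ (1,0)
  1 ↦ (3,2)
  2 ↦ (0,0)
  3 ↦ (2,2)
  4 ↦ (3,1)
  5 ↦ (1,2)
  6 ↦ (0,1)
  7 ↦ (2,1)
  8 ↦ (0,2)
  9 ↦ (3,0)
  10 ↦ (2,0)
  11 ↦ (1,1)
distinct pairs in image: 12 / 12 needed
  → bijection onto A×B; projections well-typed.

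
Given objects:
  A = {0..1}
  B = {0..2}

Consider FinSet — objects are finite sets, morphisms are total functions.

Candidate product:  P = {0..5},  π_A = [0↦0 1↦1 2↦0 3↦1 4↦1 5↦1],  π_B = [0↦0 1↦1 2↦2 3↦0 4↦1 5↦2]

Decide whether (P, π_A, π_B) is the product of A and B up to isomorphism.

Answer: NOT A VALID PRODUCT — duplicate pair at indices 4,1

Work:
|A|·|B| = 2·3 = 6;  |P| = 6
Check the pairing map k ↦ (π_A(k), π_B(k)):
  0 ↦ (0,0)
  1 ↦ (1,1)
  2 ↦ (0,2)
  3 ↦ (1,0)
  4 ↦ (1,1)  ✗ repeats pair of k=1
  5 ↦ (1,2)
distinct pairs in image: 5 / 6 needed
  → (1,1) hit at k=1 and k=4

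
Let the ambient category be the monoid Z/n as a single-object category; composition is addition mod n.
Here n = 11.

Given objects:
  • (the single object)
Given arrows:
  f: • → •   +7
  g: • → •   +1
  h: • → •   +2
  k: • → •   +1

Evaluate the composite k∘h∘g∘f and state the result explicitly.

  0 +7≡7 +1≡8 +2≡10 +1≡0  (mod 11)
result: +0

Answer: +0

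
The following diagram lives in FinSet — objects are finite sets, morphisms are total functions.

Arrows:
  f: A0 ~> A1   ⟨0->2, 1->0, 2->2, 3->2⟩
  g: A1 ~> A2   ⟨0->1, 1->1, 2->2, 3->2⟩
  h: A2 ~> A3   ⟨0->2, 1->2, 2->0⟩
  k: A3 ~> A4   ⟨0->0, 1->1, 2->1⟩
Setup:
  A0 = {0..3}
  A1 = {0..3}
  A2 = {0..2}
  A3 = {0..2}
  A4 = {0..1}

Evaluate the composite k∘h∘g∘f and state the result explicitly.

  0 f~>2 g~>2 h~>0 k~>0
  1 f~>0 g~>1 h~>2 k~>1
  2 f~>2 g~>2 h~>0 k~>0
  3 f~>2 g~>2 h~>0 k~>0
⟦path⟧: ⟨0->0, 1->1, 2->0, 3->0⟩

Answer: ⟨0->0, 1->1, 2->0, 3->0⟩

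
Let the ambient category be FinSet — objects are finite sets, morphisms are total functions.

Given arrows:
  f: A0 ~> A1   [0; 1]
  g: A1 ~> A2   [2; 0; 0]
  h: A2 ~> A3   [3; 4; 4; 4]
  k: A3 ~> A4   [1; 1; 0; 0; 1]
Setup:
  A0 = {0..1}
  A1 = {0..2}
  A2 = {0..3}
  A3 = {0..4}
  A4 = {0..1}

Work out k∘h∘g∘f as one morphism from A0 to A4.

Answer: [1; 0]

Trace:
  0 f~>0 g~>2 h~>4 k~>1
  1 f~>1 g~>0 h~>3 k~>0
composite: [1; 0]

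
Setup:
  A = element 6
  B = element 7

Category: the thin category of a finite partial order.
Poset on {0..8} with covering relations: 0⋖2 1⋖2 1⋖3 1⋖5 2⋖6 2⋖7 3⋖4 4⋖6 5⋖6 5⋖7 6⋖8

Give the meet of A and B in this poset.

Lower bounds of A=6 and B=7: {0,1,2,5}
  maximal lower bounds 2 and 5 are incomparable: neither 2<=5 nor 5<=2
→ no greatest lower bound exists

Answer: NO MEET EXISTS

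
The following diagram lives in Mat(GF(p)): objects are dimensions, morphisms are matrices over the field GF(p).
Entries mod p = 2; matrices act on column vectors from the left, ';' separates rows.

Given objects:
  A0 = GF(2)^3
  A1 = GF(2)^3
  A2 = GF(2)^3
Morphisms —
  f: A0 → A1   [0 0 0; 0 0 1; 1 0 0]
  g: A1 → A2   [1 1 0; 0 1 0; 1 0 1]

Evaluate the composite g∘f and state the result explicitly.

Answer: [0 0 1; 0 0 1; 1 0 0]

Trace:
  e0=(1,0,0) f→(0,0,1) g→(0,0,1)
  e1=(0,1,0) f→(0,0,0) g→(0,0,0)
  e2=(0,0,1) f→(0,1,0) g→(1,1,0)
composite: [0 0 1; 0 0 1; 1 0 0]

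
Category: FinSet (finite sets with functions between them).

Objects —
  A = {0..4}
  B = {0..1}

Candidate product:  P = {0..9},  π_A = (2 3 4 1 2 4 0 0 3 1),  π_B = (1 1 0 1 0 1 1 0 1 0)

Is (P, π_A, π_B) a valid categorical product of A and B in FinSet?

|A|·|B| = 5·2 = 10;  |P| = 10
Check the pairing map k ↦ (π_A(k), π_B(k)):
  0 -> (2,1)
  1 -> (3,1)
  2 -> (4,0)
  3 -> (1,1)
  4 -> (2,0)
  5 -> (4,1)
  6 -> (0,1)
  7 -> (0,0)
  8 -> (3,1)  ✗ repeats pair of k=1
  9 -> (1,0)
distinct pairs in image: 9 / 10 needed
  → (3,1) hit at k=1 and k=8

Answer: NOT A VALID PRODUCT — duplicate pair at indices 8,1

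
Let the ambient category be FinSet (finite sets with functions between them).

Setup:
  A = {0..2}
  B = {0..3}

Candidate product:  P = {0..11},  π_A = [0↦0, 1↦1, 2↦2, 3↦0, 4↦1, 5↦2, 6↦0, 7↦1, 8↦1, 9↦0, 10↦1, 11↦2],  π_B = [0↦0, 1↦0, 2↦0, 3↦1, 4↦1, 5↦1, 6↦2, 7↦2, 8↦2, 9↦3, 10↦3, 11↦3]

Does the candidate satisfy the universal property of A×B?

|A|·|B| = 3·4 = 12;  |P| = 12
Check the pairing map k ↦ (π_A(k), π_B(k)):
  0 ↦ (0,0)
  1 ↦ (1,0)
  2 ↦ (2,0)
  3 ↦ (0,1)
  4 ↦ (1,1)
  5 ↦ (2,1)
  6 ↦ (0,2)
  7 ↦ (1,2)
  8 ↦ (1,2)  ✗ repeats pair of k=7
  9 ↦ (0,3)
  10 ↦ (1,3)
  11 ↦ (2,3)
distinct pairs in image: 11 / 12 needed
  → (1,2) hit at k=7 and k=8

Answer: NOT A VALID PRODUCT — duplicate pair at indices 7,8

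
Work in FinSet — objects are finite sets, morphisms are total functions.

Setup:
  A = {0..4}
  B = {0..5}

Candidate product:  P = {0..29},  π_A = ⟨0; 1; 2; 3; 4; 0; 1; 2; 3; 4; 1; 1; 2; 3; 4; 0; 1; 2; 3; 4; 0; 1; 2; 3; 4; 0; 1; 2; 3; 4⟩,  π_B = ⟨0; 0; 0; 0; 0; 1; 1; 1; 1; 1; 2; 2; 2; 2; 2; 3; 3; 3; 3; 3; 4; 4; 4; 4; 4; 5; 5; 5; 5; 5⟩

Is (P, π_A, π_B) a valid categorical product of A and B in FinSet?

|A|·|B| = 5·6 = 30;  |P| = 30
Check the pairing map k ↦ (π_A(k), π_B(k)):
  0 : (0,0)
  1 : (1,0)
  2 : (2,0)
  3 : (3,0)
  4 : (4,0)
  5 : (0,1)
  6 : (1,1)
  7 : (2,1)
  8 : (3,1)
  9 : (4,1)
  10 : (1,2)
  11 : (1,2)  ✗ repeats pair of k=10
  12 : (2,2)
  13 : (3,2)
  14 : (4,2)
  15 : (0,3)
  16 : (1,3)
  17 : (2,3)
  18 : (3,3)
  19 : (4,3)
  20 : (0,4)
  21 : (1,4)
  22 : (2,4)
  23 : (3,4)
  24 : (4,4)
  25 : (0,5)
  26 : (1,5)
  27 : (2,5)
  28 : (3,5)
  29 : (4,5)
distinct pairs in image: 29 / 30 needed
  → (1,2) hit at k=10 and k=11

Answer: NOT A VALID PRODUCT — duplicate pair at indices 11,10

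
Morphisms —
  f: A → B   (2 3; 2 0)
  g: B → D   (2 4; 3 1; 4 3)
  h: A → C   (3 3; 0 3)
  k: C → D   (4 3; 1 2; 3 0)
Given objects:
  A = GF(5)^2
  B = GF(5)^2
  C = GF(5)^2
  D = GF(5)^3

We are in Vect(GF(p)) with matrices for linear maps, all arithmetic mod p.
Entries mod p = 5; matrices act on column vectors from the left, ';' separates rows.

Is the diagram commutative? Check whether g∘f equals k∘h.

Along f;g (path 1):
  e0=(1,0) f→(2,2) g→(2,3,4)
  e1=(0,1) f→(3,0) g→(1,4,2)
  composite₁ = (2 1; 3 4; 4 2)
Along h;k (path 2):
  e0=(1,0) h→(3,0) k→(2,3,4)
  e1=(0,1) h→(3,3) k→(1,4,4)
  composite₂ = (2 1; 3 4; 4 4)
Equal? differ; not commutative

Answer: DOES NOT COMMUTE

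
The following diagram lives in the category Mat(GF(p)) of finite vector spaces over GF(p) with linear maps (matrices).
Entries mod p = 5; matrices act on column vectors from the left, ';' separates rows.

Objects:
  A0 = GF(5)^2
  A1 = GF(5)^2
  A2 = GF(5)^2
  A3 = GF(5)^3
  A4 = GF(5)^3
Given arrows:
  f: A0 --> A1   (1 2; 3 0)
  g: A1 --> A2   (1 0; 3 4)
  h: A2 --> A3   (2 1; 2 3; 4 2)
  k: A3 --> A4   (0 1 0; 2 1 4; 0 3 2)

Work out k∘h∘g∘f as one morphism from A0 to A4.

Answer: (2 2; 2 2; 4 1)

Derivation:
  e0=⟨1,0⟩ f-->⟨1,3⟩ g-->⟨1,0⟩ h-->⟨2,2,4⟩ k-->⟨2,2,4⟩
  e1=⟨0,1⟩ f-->⟨2,0⟩ g-->⟨2,1⟩ h-->⟨0,2,0⟩ k-->⟨2,2,1⟩
result: (2 2; 2 2; 4 1)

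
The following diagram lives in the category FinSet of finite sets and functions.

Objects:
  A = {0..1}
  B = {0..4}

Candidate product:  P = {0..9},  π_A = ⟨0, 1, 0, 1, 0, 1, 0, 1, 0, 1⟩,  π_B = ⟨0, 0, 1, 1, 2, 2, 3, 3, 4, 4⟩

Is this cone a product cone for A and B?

|A|·|B| = 2·5 = 10;  |P| = 10
Check the pairing map k ↦ (π_A(k), π_B(k)):
  0 ↦ (0,0)
  1 ↦ (1,0)
  2 ↦ (0,1)
  3 ↦ (1,1)
  4 ↦ (0,2)
  5 ↦ (1,2)
  6 ↦ (0,3)
  7 ↦ (1,3)
  8 ↦ (0,4)
  9 ↦ (1,4)
distinct pairs in image: 10 / 10 needed
  → bijection onto A×B; projections well-typed.

Answer: VALID PRODUCT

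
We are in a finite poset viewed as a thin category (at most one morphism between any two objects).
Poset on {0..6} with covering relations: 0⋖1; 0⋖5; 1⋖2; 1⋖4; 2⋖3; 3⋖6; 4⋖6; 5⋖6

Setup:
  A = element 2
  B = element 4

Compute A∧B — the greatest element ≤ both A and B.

Answer: A∧B = 1

Derivation:
{x : x<=A ∧ x<=B} = {0,1}  (A=2, B=4)
  0 <= 1
  1 <= 1
glb = 1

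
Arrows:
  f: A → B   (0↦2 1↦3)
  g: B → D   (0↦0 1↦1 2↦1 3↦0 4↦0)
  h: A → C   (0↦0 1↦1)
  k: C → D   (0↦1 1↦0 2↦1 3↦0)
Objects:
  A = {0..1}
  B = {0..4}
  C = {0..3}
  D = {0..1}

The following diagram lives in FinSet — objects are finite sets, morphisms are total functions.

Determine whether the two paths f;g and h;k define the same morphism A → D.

Answer: COMMUTES

Trace:
Along f;g (path 1):
  0 f→2 g→1
  1 f→3 g→0
  ⟦path⟧₁ = (0↦1 1↦0)
Along h;k (path 2):
  0 h→0 k→1
  1 h→1 k→0
  ⟦path⟧₂ = (0↦1 1↦0)
Equal? YES — commutes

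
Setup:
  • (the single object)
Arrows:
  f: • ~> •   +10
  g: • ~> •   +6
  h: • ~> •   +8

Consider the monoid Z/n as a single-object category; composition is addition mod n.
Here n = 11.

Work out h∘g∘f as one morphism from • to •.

Answer: +2

Derivation:
  0 +10≡10 +6≡5 +8≡2  (mod 11)
⟦path⟧: +2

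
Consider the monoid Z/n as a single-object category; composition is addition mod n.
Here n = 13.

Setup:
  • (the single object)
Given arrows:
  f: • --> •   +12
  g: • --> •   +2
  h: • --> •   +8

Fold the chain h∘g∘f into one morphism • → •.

Answer: +9

Trace:
  0 +12≡12 +2≡1 +8≡9  (mod 13)
composite: +9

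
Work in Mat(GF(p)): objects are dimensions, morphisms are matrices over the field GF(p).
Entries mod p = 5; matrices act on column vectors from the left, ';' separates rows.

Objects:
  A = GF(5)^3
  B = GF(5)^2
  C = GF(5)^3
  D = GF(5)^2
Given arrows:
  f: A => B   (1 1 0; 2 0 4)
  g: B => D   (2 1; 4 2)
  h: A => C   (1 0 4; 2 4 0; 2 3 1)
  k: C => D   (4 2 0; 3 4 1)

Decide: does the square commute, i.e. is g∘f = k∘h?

Answer: DOES NOT COMMUTE

Work:
Path 1 = f;g:
  e0=[1,0,0] f=>[1,2] g=>[4,3]
  e1=[0,1,0] f=>[1,0] g=>[2,4]
  e2=[0,0,1] f=>[0,4] g=>[4,3]
  result₁ = (4 2 4; 3 4 3)
Path 2 = h;k:
  e0=[1,0,0] h=>[1,2,2] k=>[3,3]
  e1=[0,1,0] h=>[0,4,3] k=>[3,4]
  e2=[0,0,1] h=>[4,0,1] k=>[1,3]
  result₂ = (3 3 1; 3 4 3)
Equal? NO — does not commute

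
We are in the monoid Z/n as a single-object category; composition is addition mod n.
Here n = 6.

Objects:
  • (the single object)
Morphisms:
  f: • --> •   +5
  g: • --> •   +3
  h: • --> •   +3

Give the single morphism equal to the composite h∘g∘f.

Answer: +5

Trace:
  0 +5≡5 +3≡2 +3≡5  (mod 6)
result: +5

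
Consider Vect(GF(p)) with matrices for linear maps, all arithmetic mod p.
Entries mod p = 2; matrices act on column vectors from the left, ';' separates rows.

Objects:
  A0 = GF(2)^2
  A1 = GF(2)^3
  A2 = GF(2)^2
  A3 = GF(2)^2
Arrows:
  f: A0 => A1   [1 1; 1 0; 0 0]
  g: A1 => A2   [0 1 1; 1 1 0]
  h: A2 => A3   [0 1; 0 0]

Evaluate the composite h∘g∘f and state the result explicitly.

Answer: [0 1; 0 0]

Work:
  e0=(1,0) f=>(1,1,0) g=>(1,0) h=>(0,0)
  e1=(0,1) f=>(1,0,0) g=>(0,1) h=>(1,0)
result: [0 1; 0 0]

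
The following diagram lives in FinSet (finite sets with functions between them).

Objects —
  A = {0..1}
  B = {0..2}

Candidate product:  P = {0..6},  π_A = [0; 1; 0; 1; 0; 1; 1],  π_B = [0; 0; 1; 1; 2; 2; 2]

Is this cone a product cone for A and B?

Answer: NOT A VALID PRODUCT — |P|=7 ≠ |A|·|B|=6

Work:
|A|·|B| = 2·3 = 6;  |P| = 7
  → cardinalities differ; no bijection possible.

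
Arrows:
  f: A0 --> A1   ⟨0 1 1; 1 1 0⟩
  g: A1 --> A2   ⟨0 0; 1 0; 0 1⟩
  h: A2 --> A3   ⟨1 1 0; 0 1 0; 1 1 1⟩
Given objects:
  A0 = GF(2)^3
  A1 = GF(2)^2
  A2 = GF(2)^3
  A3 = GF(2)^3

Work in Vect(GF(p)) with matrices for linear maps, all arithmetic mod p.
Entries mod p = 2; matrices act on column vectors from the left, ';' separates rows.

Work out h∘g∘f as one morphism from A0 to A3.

  e0=(1,0,0) f-->(0,1) g-->(0,0,1) h-->(0,0,1)
  e1=(0,1,0) f-->(1,1) g-->(0,1,1) h-->(1,1,0)
  e2=(0,0,1) f-->(1,0) g-->(0,1,0) h-->(1,1,1)
composite: ⟨0 1 1; 0 1 1; 1 0 1⟩

Answer: ⟨0 1 1; 0 1 1; 1 0 1⟩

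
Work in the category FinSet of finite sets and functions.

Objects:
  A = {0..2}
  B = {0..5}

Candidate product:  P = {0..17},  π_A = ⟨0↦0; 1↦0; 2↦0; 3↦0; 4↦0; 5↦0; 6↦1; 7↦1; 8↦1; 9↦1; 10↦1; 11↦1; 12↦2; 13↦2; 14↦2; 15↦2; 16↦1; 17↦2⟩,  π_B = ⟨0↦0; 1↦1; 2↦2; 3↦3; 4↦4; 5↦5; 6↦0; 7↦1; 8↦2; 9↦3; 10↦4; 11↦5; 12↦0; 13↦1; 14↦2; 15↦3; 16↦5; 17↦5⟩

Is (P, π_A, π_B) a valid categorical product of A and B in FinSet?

|A|·|B| = 3·6 = 18;  |P| = 18
Check the pairing map k ↦ (π_A(k), π_B(k)):
  0 ↦ (0,0)
  1 ↦ (0,1)
  2 ↦ (0,2)
  3 ↦ (0,3)
  4 ↦ (0,4)
  5 ↦ (0,5)
  6 ↦ (1,0)
  7 ↦ (1,1)
  8 ↦ (1,2)
  9 ↦ (1,3)
  10 ↦ (1,4)
  11 ↦ (1,5)
  12 ↦ (2,0)
  13 ↦ (2,1)
  14 ↦ (2,2)
  15 ↦ (2,3)
  16 ↦ (1,5)  ✗ repeats pair of k=11
  17 ↦ (2,5)
distinct pairs in image: 17 / 18 needed
  → (1,5) hit at k=11 and k=16

Answer: NOT A VALID PRODUCT — duplicate pair at indices 11,16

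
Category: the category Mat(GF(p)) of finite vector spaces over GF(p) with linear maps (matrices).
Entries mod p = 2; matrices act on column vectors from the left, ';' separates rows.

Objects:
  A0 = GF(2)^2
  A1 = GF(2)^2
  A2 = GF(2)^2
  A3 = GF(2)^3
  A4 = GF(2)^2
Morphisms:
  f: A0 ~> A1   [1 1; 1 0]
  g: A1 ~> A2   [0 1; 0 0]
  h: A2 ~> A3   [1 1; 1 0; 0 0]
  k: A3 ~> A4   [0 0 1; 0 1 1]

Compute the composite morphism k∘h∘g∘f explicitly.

Answer: [0 0; 1 0]

Derivation:
  e0=⟨1,0⟩ f~>⟨1,1⟩ g~>⟨1,0⟩ h~>⟨1,1,0⟩ k~>⟨0,1⟩
  e1=⟨0,1⟩ f~>⟨1,0⟩ g~>⟨0,0⟩ h~>⟨0,0,0⟩ k~>⟨0,0⟩
⟦path⟧: [0 0; 1 0]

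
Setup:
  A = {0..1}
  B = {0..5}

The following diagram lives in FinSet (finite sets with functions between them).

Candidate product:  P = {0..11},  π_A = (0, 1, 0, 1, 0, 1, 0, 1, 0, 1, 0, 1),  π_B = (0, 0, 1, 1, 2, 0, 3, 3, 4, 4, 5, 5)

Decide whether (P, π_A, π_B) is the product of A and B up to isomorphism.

|A|·|B| = 2·6 = 12;  |P| = 12
Check the pairing map k ↦ (π_A(k), π_B(k)):
  0 -> (0,0)
  1 -> (1,0)
  2 -> (0,1)
  3 -> (1,1)
  4 -> (0,2)
  5 -> (1,0)  ✗ repeats pair of k=1
  6 -> (0,3)
  7 -> (1,3)
  8 -> (0,4)
  9 -> (1,4)
  10 -> (0,5)
  11 -> (1,5)
distinct pairs in image: 11 / 12 needed
  → (1,0) hit at k=1 and k=5

Answer: NOT A VALID PRODUCT — duplicate pair at indices 1,5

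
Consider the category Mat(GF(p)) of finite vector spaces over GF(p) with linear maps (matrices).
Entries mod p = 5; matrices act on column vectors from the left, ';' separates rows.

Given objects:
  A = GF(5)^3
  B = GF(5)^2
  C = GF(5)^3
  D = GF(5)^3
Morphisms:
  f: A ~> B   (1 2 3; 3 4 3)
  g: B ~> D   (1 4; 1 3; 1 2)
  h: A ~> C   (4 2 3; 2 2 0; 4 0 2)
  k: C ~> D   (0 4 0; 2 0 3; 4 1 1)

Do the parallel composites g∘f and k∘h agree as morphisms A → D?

Answer: COMMUTES

Trace:
Path 1 = f;g:
  e0=⟨1,0,0⟩ f~>⟨1,3⟩ g~>⟨3,0,2⟩
  e1=⟨0,1,0⟩ f~>⟨2,4⟩ g~>⟨3,4,0⟩
  e2=⟨0,0,1⟩ f~>⟨3,3⟩ g~>⟨0,2,4⟩
  ⟦path⟧₁ = (3 3 0; 0 4 2; 2 0 4)
Path 2 = h;k:
  e0=⟨1,0,0⟩ h~>⟨4,2,4⟩ k~>⟨3,0,2⟩
  e1=⟨0,1,0⟩ h~>⟨2,2,0⟩ k~>⟨3,4,0⟩
  e2=⟨0,0,1⟩ h~>⟨3,0,2⟩ k~>⟨0,2,4⟩
  ⟦path⟧₂ = (3 3 0; 0 4 2; 2 0 4)
Equal? same morphism ✓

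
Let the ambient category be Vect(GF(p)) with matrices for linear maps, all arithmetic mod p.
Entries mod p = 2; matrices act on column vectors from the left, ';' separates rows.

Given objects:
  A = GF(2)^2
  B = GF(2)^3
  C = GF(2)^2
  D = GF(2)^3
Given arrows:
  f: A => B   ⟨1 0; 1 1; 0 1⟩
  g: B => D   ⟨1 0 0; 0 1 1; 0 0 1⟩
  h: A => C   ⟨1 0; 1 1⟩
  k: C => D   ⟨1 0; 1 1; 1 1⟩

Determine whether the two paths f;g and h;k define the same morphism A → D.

Answer: DOES NOT COMMUTE

Derivation:
1) trace f;g:
  e0=⟨1,0⟩ f=>⟨1,1,0⟩ g=>⟨1,1,0⟩
  e1=⟨0,1⟩ f=>⟨0,1,1⟩ g=>⟨0,0,1⟩
  ⟦path⟧₁ = ⟨1 0; 1 0; 0 1⟩
2) trace h;k:
  e0=⟨1,0⟩ h=>⟨1,1⟩ k=>⟨1,0,0⟩
  e1=⟨0,1⟩ h=>⟨0,1⟩ k=>⟨0,1,1⟩
  ⟦path⟧₂ = ⟨1 0; 0 1; 0 1⟩
Equal? differ; not commutative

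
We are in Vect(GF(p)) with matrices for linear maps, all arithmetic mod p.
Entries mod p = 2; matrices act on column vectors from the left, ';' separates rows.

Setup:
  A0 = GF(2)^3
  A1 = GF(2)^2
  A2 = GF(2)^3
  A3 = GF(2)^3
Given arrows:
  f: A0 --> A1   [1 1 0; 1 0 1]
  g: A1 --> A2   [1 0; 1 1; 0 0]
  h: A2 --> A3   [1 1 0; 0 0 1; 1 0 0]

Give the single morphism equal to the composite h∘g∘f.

Answer: [1 0 1; 0 0 0; 1 1 0]

Derivation:
  e0=[1,0,0] f-->[1,1] g-->[1,0,0] h-->[1,0,1]
  e1=[0,1,0] f-->[1,0] g-->[1,1,0] h-->[0,0,1]
  e2=[0,0,1] f-->[0,1] g-->[0,1,0] h-->[1,0,0]
result: [1 0 1; 0 0 0; 1 1 0]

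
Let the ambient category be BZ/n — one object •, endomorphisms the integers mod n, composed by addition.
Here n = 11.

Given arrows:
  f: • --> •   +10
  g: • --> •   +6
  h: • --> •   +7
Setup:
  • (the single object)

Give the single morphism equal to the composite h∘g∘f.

  0 +10≡10 +6≡5 +7≡1  (mod 11)
result: +1

Answer: +1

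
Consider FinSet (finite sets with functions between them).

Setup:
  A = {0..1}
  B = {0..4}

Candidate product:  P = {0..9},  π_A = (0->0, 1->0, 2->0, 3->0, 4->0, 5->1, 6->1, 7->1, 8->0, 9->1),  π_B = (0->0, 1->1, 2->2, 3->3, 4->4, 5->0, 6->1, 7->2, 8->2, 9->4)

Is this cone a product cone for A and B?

Answer: NOT A VALID PRODUCT — duplicate pair at indices 2,8

Trace:
|A|·|B| = 2·5 = 10;  |P| = 10
Check the pairing map k ↦ (π_A(k), π_B(k)):
  0 -> (0,0)
  1 -> (0,1)
  2 -> (0,2)
  3 -> (0,3)
  4 -> (0,4)
  5 -> (1,0)
  6 -> (1,1)
  7 -> (1,2)
  8 -> (0,2)  ✗ repeats pair of k=2
  9 -> (1,4)
distinct pairs in image: 9 / 10 needed
  → (0,2) hit at k=2 and k=8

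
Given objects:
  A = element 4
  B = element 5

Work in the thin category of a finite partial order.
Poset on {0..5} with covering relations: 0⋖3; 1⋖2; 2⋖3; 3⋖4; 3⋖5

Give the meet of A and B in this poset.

Lower bounds of A=4 and B=5: {0,1,2,3}
  0 <= 3
  1 <= 3
  2 <= 3
  3 <= 3
glb = 3

Answer: A∧B = 3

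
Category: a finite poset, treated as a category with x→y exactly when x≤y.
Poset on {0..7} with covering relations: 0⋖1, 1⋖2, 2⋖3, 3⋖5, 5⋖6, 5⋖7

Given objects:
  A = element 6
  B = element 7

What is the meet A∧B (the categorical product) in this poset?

Common predecessors of 6,7: {0,1,2,3,5}
  0 <= 5
  1 <= 5
  2 <= 5
  3 <= 5
  5 <= 5
glb = 5

Answer: A∧B = 5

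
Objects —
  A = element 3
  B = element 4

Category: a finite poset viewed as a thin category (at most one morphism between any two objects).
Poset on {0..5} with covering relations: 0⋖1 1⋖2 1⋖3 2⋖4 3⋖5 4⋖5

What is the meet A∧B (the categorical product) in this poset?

Answer: A∧B = 1

Derivation:
{x : x≤A ∧ x≤B} = {0,1}  (A=3, B=4)
  0 ≤ 1
  1 ≤ 1
glb = 1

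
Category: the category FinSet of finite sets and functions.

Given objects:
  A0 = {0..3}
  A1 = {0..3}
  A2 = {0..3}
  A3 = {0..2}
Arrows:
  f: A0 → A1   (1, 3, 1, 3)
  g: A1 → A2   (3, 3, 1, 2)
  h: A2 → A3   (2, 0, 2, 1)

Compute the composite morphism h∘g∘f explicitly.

Answer: (1, 2, 1, 2)

Derivation:
  0 f→1 g→3 h→1
  1 f→3 g→2 h→2
  2 f→1 g→3 h→1
  3 f→3 g→2 h→2
composite: (1, 2, 1, 2)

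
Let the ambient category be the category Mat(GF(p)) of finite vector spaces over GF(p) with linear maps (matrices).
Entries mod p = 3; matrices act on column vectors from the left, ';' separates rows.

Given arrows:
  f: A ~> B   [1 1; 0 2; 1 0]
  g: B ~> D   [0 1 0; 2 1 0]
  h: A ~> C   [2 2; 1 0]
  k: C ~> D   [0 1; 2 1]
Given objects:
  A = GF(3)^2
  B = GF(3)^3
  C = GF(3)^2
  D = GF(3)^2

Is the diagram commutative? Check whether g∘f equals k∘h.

Answer: DOES NOT COMMUTE

Work:
Path 1 = f;g:
  e0=(1,0) f~>(1,0,1) g~>(0,2)
  e1=(0,1) f~>(1,2,0) g~>(2,1)
  ⟦path⟧₁ = [0 2; 2 1]
Path 2 = h;k:
  e0=(1,0) h~>(2,1) k~>(1,2)
  e1=(0,1) h~>(2,0) k~>(0,1)
  ⟦path⟧₂ = [1 0; 2 1]
Equal? distinct morphisms ✗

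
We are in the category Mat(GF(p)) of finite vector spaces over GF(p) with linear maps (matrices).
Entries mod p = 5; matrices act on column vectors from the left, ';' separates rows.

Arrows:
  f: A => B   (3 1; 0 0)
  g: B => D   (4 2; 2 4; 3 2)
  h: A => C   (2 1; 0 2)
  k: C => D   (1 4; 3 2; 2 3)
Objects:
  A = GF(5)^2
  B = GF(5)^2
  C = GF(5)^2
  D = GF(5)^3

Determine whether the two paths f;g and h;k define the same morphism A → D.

Answer: COMMUTES

Derivation:
Path 1 = f;g:
  e0=[1,0] f=>[3,0] g=>[2,1,4]
  e1=[0,1] f=>[1,0] g=>[4,2,3]
  result₁ = (2 4; 1 2; 4 3)
Path 2 = h;k:
  e0=[1,0] h=>[2,0] k=>[2,1,4]
  e1=[0,1] h=>[1,2] k=>[4,2,3]
  result₂ = (2 4; 1 2; 4 3)
Equal? equal; square commutes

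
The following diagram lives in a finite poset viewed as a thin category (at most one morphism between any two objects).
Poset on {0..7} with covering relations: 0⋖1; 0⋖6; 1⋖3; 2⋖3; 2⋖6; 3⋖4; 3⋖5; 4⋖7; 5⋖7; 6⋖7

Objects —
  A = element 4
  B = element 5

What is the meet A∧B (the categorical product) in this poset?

Lower bounds of A=4 and B=5: {0,1,2,3}
  0 ⊑ 3
  1 ⊑ 3
  2 ⊑ 3
  3 ⊑ 3
glb = 3

Answer: A∧B = 3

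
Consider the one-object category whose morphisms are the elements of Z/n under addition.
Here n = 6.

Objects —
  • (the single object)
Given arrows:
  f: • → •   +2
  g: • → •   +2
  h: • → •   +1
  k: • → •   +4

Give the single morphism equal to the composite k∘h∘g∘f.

  0 +2≡2 +2≡4 +1≡5 +4≡3  (mod 6)
result: +3

Answer: +3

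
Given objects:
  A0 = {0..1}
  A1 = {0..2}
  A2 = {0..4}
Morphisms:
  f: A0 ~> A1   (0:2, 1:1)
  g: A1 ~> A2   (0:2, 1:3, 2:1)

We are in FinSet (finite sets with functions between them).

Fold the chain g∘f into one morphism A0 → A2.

  0 f~>2 g~>1
  1 f~>1 g~>3
composite: (0:1, 1:3)

Answer: (0:1, 1:3)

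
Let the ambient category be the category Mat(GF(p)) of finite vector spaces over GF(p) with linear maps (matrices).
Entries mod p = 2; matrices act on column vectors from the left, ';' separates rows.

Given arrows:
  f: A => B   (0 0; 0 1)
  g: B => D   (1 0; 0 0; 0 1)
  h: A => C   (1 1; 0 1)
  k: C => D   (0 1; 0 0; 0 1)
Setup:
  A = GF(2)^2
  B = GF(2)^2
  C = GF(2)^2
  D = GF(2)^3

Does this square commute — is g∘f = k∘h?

1) trace f;g:
  e0=[1,0] f=>[0,0] g=>[0,0,0]
  e1=[0,1] f=>[0,1] g=>[0,0,1]
  result₁ = (0 0; 0 0; 0 1)
2) trace h;k:
  e0=[1,0] h=>[1,0] k=>[0,0,0]
  e1=[0,1] h=>[1,1] k=>[1,0,1]
  result₂ = (0 1; 0 0; 0 1)
Equal? differ; not commutative

Answer: DOES NOT COMMUTE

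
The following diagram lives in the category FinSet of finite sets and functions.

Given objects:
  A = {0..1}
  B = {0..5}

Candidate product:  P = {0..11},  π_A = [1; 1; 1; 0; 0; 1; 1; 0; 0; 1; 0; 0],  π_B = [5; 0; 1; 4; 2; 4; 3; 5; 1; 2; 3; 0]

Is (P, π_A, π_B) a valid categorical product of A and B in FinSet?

|A|·|B| = 2·6 = 12;  |P| = 12
Check the pairing map k ↦ (π_A(k), π_B(k)):
  0 ↦ (1,5)
  1 ↦ (1,0)
  2 ↦ (1,1)
  3 ↦ (0,4)
  4 ↦ (0,2)
  5 ↦ (1,4)
  6 ↦ (1,3)
  7 ↦ (0,5)
  8 ↦ (0,1)
  9 ↦ (1,2)
  10 ↦ (0,3)
  11 ↦ (0,0)
distinct pairs in image: 12 / 12 needed
  → bijection onto A×B; projections well-typed.

Answer: VALID PRODUCT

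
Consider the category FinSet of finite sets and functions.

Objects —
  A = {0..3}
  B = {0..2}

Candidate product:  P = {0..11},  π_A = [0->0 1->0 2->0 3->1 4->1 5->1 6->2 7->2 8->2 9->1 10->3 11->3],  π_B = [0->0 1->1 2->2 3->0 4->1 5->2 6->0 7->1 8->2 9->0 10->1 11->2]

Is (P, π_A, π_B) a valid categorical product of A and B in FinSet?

|A|·|B| = 4·3 = 12;  |P| = 12
Check the pairing map k ↦ (π_A(k), π_B(k)):
  0 -> (0,0)
  1 -> (0,1)
  2 -> (0,2)
  3 -> (1,0)
  4 -> (1,1)
  5 -> (1,2)
  6 -> (2,0)
  7 -> (2,1)
  8 -> (2,2)
  9 -> (1,0)  ✗ repeats pair of k=3
  10 -> (3,1)
  11 -> (3,2)
distinct pairs in image: 11 / 12 needed
  → (1,0) hit at k=3 and k=9

Answer: NOT A VALID PRODUCT — duplicate pair at indices 3,9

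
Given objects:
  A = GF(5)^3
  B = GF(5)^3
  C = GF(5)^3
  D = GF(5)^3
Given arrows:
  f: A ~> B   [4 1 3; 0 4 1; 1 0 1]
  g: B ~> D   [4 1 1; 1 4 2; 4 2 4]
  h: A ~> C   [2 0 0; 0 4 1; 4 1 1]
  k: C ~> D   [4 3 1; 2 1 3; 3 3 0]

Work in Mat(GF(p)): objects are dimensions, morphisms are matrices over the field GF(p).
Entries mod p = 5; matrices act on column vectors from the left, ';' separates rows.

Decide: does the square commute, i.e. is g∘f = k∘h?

1) trace f;g:
  e0=[1,0,0] f~>[4,0,1] g~>[2,1,0]
  e1=[0,1,0] f~>[1,4,0] g~>[3,2,2]
  e2=[0,0,1] f~>[3,1,1] g~>[4,4,3]
  composite₁ = [2 3 4; 1 2 4; 0 2 3]
2) trace h;k:
  e0=[1,0,0] h~>[2,0,4] k~>[2,1,1]
  e1=[0,1,0] h~>[0,4,1] k~>[3,2,2]
  e2=[0,0,1] h~>[0,1,1] k~>[4,4,3]
  composite₂ = [2 3 4; 1 2 4; 1 2 3]
Equal? distinct morphisms ✗

Answer: DOES NOT COMMUTE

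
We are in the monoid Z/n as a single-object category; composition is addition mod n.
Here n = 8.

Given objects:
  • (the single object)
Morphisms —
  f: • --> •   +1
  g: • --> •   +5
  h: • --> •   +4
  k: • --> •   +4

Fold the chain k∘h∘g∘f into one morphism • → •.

  0 +1≡1 +5≡6 +4≡2 +4≡6  (mod 8)
composite: +6

Answer: +6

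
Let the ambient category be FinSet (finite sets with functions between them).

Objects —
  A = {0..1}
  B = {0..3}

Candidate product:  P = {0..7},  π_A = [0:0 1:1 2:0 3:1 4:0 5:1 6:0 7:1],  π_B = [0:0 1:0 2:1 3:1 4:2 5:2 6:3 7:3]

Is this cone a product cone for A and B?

Answer: VALID PRODUCT

Derivation:
|A|·|B| = 2·4 = 8;  |P| = 8
Check the pairing map k ↦ (π_A(k), π_B(k)):
  0 : (0,0)
  1 : (1,0)
  2 : (0,1)
  3 : (1,1)
  4 : (0,2)
  5 : (1,2)
  6 : (0,3)
  7 : (1,3)
distinct pairs in image: 8 / 8 needed
  → bijection onto A×B; projections well-typed.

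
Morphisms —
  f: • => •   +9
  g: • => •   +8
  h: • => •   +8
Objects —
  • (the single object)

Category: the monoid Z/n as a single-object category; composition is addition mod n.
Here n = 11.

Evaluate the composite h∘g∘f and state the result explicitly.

  0 +9≡9 +8≡6 +8≡3  (mod 11)
result: +3

Answer: +3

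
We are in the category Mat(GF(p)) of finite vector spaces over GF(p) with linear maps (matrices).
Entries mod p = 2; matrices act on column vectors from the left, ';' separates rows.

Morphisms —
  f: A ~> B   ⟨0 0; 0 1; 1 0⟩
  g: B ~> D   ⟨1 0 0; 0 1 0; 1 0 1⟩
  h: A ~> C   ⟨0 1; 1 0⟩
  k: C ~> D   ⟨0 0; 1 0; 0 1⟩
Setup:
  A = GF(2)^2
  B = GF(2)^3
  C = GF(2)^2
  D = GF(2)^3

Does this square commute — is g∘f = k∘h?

1) trace f;g:
  e0=[1,0] f~>[0,0,1] g~>[0,0,1]
  e1=[0,1] f~>[0,1,0] g~>[0,1,0]
  result₁ = ⟨0 0; 0 1; 1 0⟩
2) trace h;k:
  e0=[1,0] h~>[0,1] k~>[0,0,1]
  e1=[0,1] h~>[1,0] k~>[0,1,0]
  result₂ = ⟨0 0; 0 1; 1 0⟩
Equal? same morphism ✓

Answer: COMMUTES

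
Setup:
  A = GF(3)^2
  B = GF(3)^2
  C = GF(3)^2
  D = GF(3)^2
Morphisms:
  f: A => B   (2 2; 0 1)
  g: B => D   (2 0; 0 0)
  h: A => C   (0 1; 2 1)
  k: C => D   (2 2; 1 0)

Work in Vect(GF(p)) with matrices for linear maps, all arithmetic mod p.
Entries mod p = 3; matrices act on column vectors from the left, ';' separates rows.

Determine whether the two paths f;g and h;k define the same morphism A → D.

Answer: DOES NOT COMMUTE

Derivation:
Along f;g (path 1):
  e0=[1,0] f=>[2,0] g=>[1,0]
  e1=[0,1] f=>[2,1] g=>[1,0]
  result₁ = (1 1; 0 0)
Along h;k (path 2):
  e0=[1,0] h=>[0,2] k=>[1,0]
  e1=[0,1] h=>[1,1] k=>[1,1]
  result₂ = (1 1; 0 1)
Equal? distinct morphisms ✗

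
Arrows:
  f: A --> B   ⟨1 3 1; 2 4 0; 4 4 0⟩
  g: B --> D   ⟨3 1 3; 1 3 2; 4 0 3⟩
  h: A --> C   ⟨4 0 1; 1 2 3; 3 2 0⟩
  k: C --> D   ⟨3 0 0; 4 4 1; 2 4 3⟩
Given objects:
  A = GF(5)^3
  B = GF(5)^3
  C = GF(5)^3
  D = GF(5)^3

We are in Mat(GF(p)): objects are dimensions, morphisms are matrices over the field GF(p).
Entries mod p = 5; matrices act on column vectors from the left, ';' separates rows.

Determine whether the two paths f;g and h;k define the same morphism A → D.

Answer: DOES NOT COMMUTE

Trace:
1) trace f;g:
  e0=[1,0,0] f-->[1,2,4] g-->[2,0,1]
  e1=[0,1,0] f-->[3,4,4] g-->[0,3,4]
  e2=[0,0,1] f-->[1,0,0] g-->[3,1,4]
  ⟦path⟧₁ = ⟨2 0 3; 0 3 1; 1 4 4⟩
2) trace h;k:
  e0=[1,0,0] h-->[4,1,3] k-->[2,3,1]
  e1=[0,1,0] h-->[0,2,2] k-->[0,0,4]
  e2=[0,0,1] h-->[1,3,0] k-->[3,1,4]
  ⟦path⟧₂ = ⟨2 0 3; 3 0 1; 1 4 4⟩
Equal? distinct morphisms ✗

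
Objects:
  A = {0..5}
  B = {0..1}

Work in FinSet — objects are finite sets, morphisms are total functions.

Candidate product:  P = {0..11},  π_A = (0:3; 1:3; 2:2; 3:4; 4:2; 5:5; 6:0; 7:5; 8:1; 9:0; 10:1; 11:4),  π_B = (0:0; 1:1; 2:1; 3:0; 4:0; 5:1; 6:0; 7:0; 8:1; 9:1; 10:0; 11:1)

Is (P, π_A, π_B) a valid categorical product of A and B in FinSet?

Answer: VALID PRODUCT

Derivation:
|A|·|B| = 6·2 = 12;  |P| = 12
Check the pairing map k ↦ (π_A(k), π_B(k)):
  0 : (3,0)
  1 : (3,1)
  2 : (2,1)
  3 : (4,0)
  4 : (2,0)
  5 : (5,1)
  6 : (0,0)
  7 : (5,0)
  8 : (1,1)
  9 : (0,1)
  10 : (1,0)
  11 : (4,1)
distinct pairs in image: 12 / 12 needed
  → bijection onto A×B; projections well-typed.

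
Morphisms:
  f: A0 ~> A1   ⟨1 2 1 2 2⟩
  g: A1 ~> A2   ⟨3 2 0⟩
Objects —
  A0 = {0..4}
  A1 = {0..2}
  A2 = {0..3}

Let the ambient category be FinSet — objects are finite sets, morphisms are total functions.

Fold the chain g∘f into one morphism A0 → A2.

Answer: ⟨2 0 2 0 0⟩

Trace:
  0 f~>1 g~>2
  1 f~>2 g~>0
  2 f~>1 g~>2
  3 f~>2 g~>0
  4 f~>2 g~>0
⟦path⟧: ⟨2 0 2 0 0⟩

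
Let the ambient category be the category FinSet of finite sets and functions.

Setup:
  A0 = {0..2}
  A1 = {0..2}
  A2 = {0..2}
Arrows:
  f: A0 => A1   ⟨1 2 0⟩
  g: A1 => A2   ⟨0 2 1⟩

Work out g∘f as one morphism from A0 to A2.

Answer: ⟨2 1 0⟩

Derivation:
  0 f=>1 g=>2
  1 f=>2 g=>1
  2 f=>0 g=>0
composite: ⟨2 1 0⟩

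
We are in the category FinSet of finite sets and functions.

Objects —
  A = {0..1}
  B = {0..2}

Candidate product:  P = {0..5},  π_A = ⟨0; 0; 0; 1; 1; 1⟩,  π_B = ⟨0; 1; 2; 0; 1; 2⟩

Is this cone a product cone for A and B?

|A|·|B| = 2·3 = 6;  |P| = 6
Check the pairing map k ↦ (π_A(k), π_B(k)):
  0 ↦ (0,0)
  1 ↦ (0,1)
  2 ↦ (0,2)
  3 ↦ (1,0)
  4 ↦ (1,1)
  5 ↦ (1,2)
distinct pairs in image: 6 / 6 needed
  → bijection onto A×B; projections well-typed.

Answer: VALID PRODUCT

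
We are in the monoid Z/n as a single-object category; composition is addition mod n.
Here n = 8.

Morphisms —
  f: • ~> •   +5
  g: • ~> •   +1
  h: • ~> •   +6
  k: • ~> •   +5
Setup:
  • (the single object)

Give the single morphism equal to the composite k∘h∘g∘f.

Answer: +1

Work:
  0 +5≡5 +1≡6 +6≡4 +5≡1  (mod 8)
composite: +1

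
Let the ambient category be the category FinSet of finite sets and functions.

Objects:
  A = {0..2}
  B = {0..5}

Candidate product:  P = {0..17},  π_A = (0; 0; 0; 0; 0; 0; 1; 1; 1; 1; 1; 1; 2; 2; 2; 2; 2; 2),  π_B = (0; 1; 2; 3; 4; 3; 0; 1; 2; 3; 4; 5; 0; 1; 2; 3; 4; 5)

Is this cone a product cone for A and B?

Answer: NOT A VALID PRODUCT — duplicate pair at indices 3,5

Derivation:
|A|·|B| = 3·6 = 18;  |P| = 18
Check the pairing map k ↦ (π_A(k), π_B(k)):
  0 ↦ (0,0)
  1 ↦ (0,1)
  2 ↦ (0,2)
  3 ↦ (0,3)
  4 ↦ (0,4)
  5 ↦ (0,3)  ✗ repeats pair of k=3
  6 ↦ (1,0)
  7 ↦ (1,1)
  8 ↦ (1,2)
  9 ↦ (1,3)
  10 ↦ (1,4)
  11 ↦ (1,5)
  12 ↦ (2,0)
  13 ↦ (2,1)
  14 ↦ (2,2)
  15 ↦ (2,3)
  16 ↦ (2,4)
  17 ↦ (2,5)
distinct pairs in image: 17 / 18 needed
  → (0,3) hit at k=3 and k=5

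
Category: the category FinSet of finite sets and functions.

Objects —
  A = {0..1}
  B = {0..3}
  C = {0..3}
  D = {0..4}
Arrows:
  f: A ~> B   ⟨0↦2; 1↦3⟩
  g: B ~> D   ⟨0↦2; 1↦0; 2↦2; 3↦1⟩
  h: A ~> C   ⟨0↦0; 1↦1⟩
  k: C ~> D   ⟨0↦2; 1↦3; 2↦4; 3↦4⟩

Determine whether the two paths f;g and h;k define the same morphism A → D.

Path 1 = f;g:
  0 f~>2 g~>2
  1 f~>3 g~>1
  composite₁ = ⟨0↦2; 1↦1⟩
Path 2 = h;k:
  0 h~>0 k~>2
  1 h~>1 k~>3
  composite₂ = ⟨0↦2; 1↦3⟩
Equal? distinct morphisms ✗

Answer: DOES NOT COMMUTE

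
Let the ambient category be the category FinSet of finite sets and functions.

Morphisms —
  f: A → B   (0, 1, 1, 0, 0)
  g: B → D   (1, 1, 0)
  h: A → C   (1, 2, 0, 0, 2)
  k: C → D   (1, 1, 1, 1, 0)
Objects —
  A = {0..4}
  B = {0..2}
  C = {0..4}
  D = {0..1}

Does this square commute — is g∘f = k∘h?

1) trace f;g:
  0 f→0 g→1
  1 f→1 g→1
  2 f→1 g→1
  3 f→0 g→1
  4 f→0 g→1
  ⟦path⟧₁ = (1, 1, 1, 1, 1)
2) trace h;k:
  0 h→1 k→1
  1 h→2 k→1
  2 h→0 k→1
  3 h→0 k→1
  4 h→2 k→1
  ⟦path⟧₂ = (1, 1, 1, 1, 1)
Equal? same morphism ✓

Answer: COMMUTES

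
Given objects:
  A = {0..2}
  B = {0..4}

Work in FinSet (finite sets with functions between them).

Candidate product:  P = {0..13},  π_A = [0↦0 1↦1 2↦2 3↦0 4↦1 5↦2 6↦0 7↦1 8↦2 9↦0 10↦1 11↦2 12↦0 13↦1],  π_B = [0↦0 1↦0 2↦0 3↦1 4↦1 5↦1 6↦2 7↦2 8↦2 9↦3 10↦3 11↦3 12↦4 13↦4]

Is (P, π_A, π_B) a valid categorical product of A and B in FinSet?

|A|·|B| = 3·5 = 15;  |P| = 14
  → cardinalities differ; no bijection possible.

Answer: NOT A VALID PRODUCT — |P|=14 ≠ |A|·|B|=15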